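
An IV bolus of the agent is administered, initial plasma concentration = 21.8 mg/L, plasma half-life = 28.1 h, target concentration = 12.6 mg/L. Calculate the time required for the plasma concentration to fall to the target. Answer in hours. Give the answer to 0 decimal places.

k = ln2 / t½ = 0.693147 / 28.1 = 0.02467 h⁻¹
t = ln(C₀ / C) / k = ln(21.80 / 12.6) / 0.02467
  = ln(1.730) / 0.02467 = 0.5481 / 0.02467 = 22.22 h

22 h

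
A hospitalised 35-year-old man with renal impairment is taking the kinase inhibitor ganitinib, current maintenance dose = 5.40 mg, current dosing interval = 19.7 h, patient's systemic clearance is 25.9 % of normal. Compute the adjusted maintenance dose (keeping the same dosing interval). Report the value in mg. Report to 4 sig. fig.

To keep the same average steady-state level, dosing rate must scale with clearance.
CL ratio = 25.9 / 100 = 0.2590
New dose (same interval) = 5.40 × 0.2590 = 1.399 mg

1.399 mg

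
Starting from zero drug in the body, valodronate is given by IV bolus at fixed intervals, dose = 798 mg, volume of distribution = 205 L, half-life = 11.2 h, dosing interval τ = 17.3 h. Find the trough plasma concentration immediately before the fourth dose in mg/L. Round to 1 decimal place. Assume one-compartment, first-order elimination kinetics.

1.9 mg/L

C₀ per dose = Dose / Vd = 798 / 205 = 3.893 mg/L
k = ln2 / t½ = 0.693147 / 11.2 = 0.06189 h⁻¹
Fraction remaining after one interval: r = e^(−kτ) = e^(−0.06189 × 17.3) = 0.3428
Before dose 4, 3 doses have been given (aged 1τ, 2τ, 3τ).
C_trough = C₀ × (r + r² + … + r^3) = C₀ × r(1−r^3)/(1−r)
        = 3.893 × 0.3428 × (1 − 0.04028) / (1 − 0.3428) = 1.949 mg/L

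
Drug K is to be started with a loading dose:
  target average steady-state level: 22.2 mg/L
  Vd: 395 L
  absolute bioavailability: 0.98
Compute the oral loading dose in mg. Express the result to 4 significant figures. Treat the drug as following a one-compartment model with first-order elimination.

LD = Css × Vd / F = 22.2 × 395 / 0.98 = 8948 mg

8948 mg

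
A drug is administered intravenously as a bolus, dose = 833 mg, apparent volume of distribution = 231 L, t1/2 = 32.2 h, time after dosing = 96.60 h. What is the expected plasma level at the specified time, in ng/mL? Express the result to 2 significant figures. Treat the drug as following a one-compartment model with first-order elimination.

450 ng/mL

C₀ = Dose / Vd = 833.0 / 231 = 3.606 mg/L
k = ln2 / t½ = 0.693147 / 32.2 = 0.02153 h⁻¹
t / t½ = 96.60 / 32.2 = 3 half-lives
C = C₀ × (1/2)^3 = 3.606 × 0.1250 = 0.4508 mg/L
Convert: 0.4508 mg/L × 1000 = 450.8 ng/mL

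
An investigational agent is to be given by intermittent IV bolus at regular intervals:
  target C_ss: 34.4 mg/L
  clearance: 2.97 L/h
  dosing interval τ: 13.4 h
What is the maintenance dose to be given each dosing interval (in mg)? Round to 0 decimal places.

At steady state, Dose/τ = Css × CL.
Dose = Css × CL × τ = 34.4 × 2.970 × 13.4 = 1369 mg

1369 mg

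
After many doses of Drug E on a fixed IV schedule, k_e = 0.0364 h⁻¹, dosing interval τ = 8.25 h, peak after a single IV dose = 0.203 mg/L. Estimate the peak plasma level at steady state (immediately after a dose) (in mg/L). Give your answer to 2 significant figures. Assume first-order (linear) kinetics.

e^(−kτ) = e^(−0.03640 × 8.25) = 0.7406
Accumulation ratio R = 1 / (1 − e^(−kτ)) = 1 / (1 − 0.7406) = 3.855
Steady-state peak = C₀ × R = 0.203 × 3.855 = 0.7826 mg/L

0.78 mg/L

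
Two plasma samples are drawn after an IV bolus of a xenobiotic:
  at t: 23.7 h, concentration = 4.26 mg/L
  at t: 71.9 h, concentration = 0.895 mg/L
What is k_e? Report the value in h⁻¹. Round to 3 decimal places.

k = ln(C₁/C₂) / (t₂ − t₁) = ln(4.26/0.895) / (71.9 − 23.7)
  = 1.560 / 48.20 = 0.03237 h⁻¹

0.032 h⁻¹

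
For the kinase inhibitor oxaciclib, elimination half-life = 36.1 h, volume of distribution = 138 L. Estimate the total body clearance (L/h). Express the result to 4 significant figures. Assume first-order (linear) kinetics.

k = ln2 / t½ = 0.693147 / 36.1 = 0.01920 h⁻¹
CL = k × Vd = 0.01920 × 138 = 2.650 L/h

2.650 L/h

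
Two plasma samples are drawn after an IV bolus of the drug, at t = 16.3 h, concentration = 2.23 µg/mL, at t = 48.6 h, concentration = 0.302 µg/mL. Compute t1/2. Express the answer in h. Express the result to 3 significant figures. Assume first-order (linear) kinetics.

k = ln(C₁/C₂) / (t₂ − t₁) = ln(2.23/0.302) / (48.6 − 16.3)
  = 1.999 / 32.30 = 0.06189 h⁻¹
t½ = ln2 / k = 0.693147 / 0.06189 = 11.20 h

11.2 h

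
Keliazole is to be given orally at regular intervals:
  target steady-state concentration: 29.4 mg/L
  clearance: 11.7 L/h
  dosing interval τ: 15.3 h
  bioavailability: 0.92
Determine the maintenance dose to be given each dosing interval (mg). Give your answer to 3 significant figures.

5720 mg

At steady state, F × (Dose/τ) = Css × CL.
Dose = Css × CL × τ / F = 29.4 × 11.70 × 15.3 / 0.92 = 5721 mg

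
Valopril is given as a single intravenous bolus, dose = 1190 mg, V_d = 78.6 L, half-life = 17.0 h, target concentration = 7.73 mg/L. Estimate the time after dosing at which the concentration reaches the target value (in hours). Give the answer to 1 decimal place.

16.5 h

C₀ = Dose / Vd = 1190 / 78.6 = 15.14 mg/L
k = ln2 / t½ = 0.693147 / 17.0 = 0.04077 h⁻¹
t = ln(C₀ / C) / k = ln(15.14 / 7.73) / 0.04077
  = ln(1.959) / 0.04077 = 0.6724 / 0.04077 = 16.49 h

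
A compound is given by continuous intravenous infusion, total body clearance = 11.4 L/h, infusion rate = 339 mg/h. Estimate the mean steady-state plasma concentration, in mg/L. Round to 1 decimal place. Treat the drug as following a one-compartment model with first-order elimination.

At steady state Css = R₀ / CL = 339 / 11.40 = 29.74 mg/L

29.7 mg/L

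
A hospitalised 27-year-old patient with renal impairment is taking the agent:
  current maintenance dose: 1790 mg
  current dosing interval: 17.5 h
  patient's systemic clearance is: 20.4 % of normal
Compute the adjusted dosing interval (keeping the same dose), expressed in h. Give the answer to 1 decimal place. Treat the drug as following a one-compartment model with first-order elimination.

To keep the same average steady-state level, dosing rate must scale with clearance.
CL ratio = 20.4 / 100 = 0.2040
New interval (same dose) = 17.5 / 0.2040 = 85.78 h

85.8 h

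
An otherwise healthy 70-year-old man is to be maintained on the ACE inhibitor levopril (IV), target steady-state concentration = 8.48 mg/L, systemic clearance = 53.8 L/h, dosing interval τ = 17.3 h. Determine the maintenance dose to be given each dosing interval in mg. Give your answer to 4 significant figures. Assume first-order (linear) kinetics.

At steady state, Dose/τ = Css × CL.
Dose = Css × CL × τ = 8.48 × 53.80 × 17.3 = 7893 mg

7893 mg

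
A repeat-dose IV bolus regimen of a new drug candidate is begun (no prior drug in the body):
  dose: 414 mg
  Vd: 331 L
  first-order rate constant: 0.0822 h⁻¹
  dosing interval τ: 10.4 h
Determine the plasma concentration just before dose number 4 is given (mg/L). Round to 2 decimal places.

0.85 mg/L

C₀ per dose = Dose / Vd = 414 / 331 = 1.251 mg/L
Fraction remaining after one interval: r = e^(−kτ) = e^(−0.08220 × 10.4) = 0.4253
Before dose 4, 3 doses have been given (aged 1τ, 2τ, 3τ).
C_trough = C₀ × (r + r² + … + r^3) = C₀ × r(1−r^3)/(1−r)
        = 1.251 × 0.4253 × (1 − 0.07693) / (1 − 0.4253) = 0.8546 mg/L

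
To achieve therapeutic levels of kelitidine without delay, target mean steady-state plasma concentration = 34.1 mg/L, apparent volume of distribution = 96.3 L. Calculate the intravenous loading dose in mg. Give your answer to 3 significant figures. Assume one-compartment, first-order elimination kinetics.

LD = Css × Vd = 34.1 × 96.3 = 3284 mg

3280 mg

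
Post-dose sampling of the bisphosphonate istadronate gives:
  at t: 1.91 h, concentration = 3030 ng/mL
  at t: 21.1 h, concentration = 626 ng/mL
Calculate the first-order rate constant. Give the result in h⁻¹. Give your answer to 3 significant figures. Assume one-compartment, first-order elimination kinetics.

0.0822 h⁻¹

k = ln(C₁/C₂) / (t₂ − t₁) = ln(3030/626) / (21.1 − 1.91)
  = 1.577 / 19.19 = 0.08218 h⁻¹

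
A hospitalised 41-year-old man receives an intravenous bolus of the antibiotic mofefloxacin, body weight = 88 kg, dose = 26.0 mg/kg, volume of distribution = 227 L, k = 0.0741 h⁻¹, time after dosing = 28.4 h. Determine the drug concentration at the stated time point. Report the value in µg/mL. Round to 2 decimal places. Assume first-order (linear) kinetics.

Total dose = 26.0 × 88 = 2288 mg
C₀ = Dose / Vd = 2288 / 227 = 10.08 mg/L
C = C₀ · e^(−k·t) = 10.08 × e^(−0.07410 × 28.4)
  = 10.08 × 0.1219 = 1.229 mg/L
(1.229 mg/L = 1.229 µg/mL)

1.23 µg/mL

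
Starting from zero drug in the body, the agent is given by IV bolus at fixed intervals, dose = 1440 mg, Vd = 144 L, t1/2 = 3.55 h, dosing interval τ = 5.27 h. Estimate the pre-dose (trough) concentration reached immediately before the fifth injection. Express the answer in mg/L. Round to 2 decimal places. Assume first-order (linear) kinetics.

C₀ per dose = Dose / Vd = 1440 / 144 = 10.00 mg/L
k = ln2 / t½ = 0.693147 / 3.55 = 0.1953 h⁻¹
Fraction remaining after one interval: r = e^(−kτ) = e^(−0.1953 × 5.27) = 0.3573
Before dose 5, 4 doses have been given (aged 1τ, 2τ, 3τ, 4τ).
C_trough = C₀ × (r + r² + … + r^4) = C₀ × r(1−r^4)/(1−r)
        = 10.00 × 0.3573 × (1 − 0.01630) / (1 − 0.3573) = 5.469 mg/L

5.47 mg/L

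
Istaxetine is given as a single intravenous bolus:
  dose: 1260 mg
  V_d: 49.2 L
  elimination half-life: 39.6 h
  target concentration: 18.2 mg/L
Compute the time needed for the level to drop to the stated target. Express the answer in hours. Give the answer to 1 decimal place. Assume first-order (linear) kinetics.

C₀ = Dose / Vd = 1260 / 49.2 = 25.61 mg/L
k = ln2 / t½ = 0.693147 / 39.6 = 0.01750 h⁻¹
t = ln(C₀ / C) / k = ln(25.61 / 18.2) / 0.01750
  = ln(1.407) / 0.01750 = 0.3415 / 0.01750 = 19.51 h

19.5 h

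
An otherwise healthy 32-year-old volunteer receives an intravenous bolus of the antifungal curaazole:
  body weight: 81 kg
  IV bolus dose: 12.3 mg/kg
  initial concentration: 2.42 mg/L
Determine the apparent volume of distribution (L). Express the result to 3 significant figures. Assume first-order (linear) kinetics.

412 L

Dose = 12.3 × 81 = 996.3 mg
Vd = Dose / C₀ = 996.3 / 2.42 = 411.7 L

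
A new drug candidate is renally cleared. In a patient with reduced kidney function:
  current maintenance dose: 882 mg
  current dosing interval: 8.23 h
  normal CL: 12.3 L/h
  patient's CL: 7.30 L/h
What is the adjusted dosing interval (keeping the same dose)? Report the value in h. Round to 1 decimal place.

To keep the same average steady-state level, dosing rate must scale with clearance.
CL ratio = 7.30 / 12.3 = 0.5935
New interval (same dose) = 8.23 / 0.5935 = 13.87 h

13.9 h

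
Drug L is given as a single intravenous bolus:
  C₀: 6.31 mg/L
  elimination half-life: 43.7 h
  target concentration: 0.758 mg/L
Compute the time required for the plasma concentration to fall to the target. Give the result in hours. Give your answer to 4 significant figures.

133.6 h

k = ln2 / t½ = 0.693147 / 43.7 = 0.01586 h⁻¹
t = ln(C₀ / C) / k = ln(6.310 / 0.758) / 0.01586
  = ln(8.325) / 0.01586 = 2.119 / 0.01586 = 133.6 h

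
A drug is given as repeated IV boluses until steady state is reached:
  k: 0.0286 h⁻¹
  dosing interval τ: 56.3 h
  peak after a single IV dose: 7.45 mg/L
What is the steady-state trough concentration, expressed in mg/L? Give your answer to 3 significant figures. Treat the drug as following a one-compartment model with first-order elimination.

e^(−kτ) = e^(−0.02860 × 56.3) = 0.1999
Accumulation ratio R = 1 / (1 − e^(−kτ)) = 1 / (1 − 0.1999) = 1.250
Steady-state trough = C₀ × R × e^(−kτ) = 7.45 × 1.250 × 0.1999 = 1.862 mg/L

1.86 mg/L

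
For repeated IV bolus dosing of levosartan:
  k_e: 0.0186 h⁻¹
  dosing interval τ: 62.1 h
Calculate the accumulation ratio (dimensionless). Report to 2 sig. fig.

e^(−kτ) = e^(−0.01860 × 62.1) = 0.3150
Accumulation ratio R = 1 / (1 − e^(−kτ)) = 1 / (1 − 0.3150) = 1.460

1.5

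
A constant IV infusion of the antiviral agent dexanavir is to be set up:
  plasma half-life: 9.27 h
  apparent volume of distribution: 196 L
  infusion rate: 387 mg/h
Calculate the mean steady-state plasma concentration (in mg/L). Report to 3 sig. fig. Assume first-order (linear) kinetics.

26.4 mg/L

k = ln2 / t½ = 0.693147 / 9.27 = 0.07477 h⁻¹
CL = k × Vd = 0.07477 × 196 = 14.65 L/h
At steady state Css = R₀ / CL = 387 / 14.65 = 26.42 mg/L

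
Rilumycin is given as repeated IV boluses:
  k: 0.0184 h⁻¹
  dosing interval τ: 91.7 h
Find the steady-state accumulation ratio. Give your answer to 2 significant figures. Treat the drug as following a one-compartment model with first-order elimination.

1.2

e^(−kτ) = e^(−0.01840 × 91.7) = 0.1850
Accumulation ratio R = 1 / (1 − e^(−kτ)) = 1 / (1 − 0.1850) = 1.227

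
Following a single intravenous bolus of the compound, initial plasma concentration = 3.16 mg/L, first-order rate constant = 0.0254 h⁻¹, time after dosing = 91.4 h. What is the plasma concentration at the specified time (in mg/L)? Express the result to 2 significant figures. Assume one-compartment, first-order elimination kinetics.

C = C₀ · e^(−k·t) = 3.160 × e^(−0.02540 × 91.4)
  = 3.160 × 0.09812 = 0.3101 mg/L

0.31 mg/L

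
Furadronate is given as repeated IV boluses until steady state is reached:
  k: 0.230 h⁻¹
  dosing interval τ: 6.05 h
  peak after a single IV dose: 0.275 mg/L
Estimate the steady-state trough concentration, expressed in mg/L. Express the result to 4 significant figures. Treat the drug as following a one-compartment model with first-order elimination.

0.09103 mg/L

e^(−kτ) = e^(−0.2300 × 6.05) = 0.2487
Accumulation ratio R = 1 / (1 − e^(−kτ)) = 1 / (1 − 0.2487) = 1.331
Steady-state trough = C₀ × R × e^(−kτ) = 0.275 × 1.331 × 0.2487 = 0.09103 mg/L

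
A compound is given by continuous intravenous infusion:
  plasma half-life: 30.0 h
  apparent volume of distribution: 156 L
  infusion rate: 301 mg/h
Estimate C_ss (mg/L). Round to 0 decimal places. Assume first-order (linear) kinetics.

k = ln2 / t½ = 0.693147 / 30.0 = 0.02310 h⁻¹
CL = k × Vd = 0.02310 × 156 = 3.604 L/h
At steady state Css = R₀ / CL = 301 / 3.604 = 83.52 mg/L

84 mg/L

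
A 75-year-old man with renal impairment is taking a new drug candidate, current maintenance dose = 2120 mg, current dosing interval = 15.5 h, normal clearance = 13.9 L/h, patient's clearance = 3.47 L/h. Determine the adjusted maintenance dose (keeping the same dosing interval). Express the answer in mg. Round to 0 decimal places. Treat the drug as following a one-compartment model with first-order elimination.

To keep the same average steady-state level, dosing rate must scale with clearance.
CL ratio = 3.47 / 13.9 = 0.2496
New dose (same interval) = 2120 × 0.2496 = 529.2 mg

529 mg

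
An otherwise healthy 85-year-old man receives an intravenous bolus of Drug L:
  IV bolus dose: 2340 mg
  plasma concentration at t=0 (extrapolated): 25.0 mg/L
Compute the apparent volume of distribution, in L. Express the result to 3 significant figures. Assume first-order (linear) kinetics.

Vd = Dose / C₀ = 2340 / 25.0 = 93.60 L

93.6 L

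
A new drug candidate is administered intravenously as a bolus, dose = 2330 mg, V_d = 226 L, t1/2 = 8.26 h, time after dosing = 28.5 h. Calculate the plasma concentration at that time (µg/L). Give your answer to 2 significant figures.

C₀ = Dose / Vd = 2330 / 226 = 10.31 mg/L
k = ln2 / t½ = 0.693147 / 8.26 = 0.08392 h⁻¹
C = C₀ · e^(−k·t) = 10.31 × e^(−0.08392 × 28.5)
  = 10.31 × 0.09147 = 0.9431 mg/L
Convert: 0.9431 mg/L × 1000 = 943.1 µg/L

940 µg/L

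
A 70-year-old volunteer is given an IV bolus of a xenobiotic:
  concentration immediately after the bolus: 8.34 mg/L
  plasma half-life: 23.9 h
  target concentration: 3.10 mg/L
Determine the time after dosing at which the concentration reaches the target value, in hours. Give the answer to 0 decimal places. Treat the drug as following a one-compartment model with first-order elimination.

k = ln2 / t½ = 0.693147 / 23.9 = 0.02900 h⁻¹
t = ln(C₀ / C) / k = ln(8.340 / 3.10) / 0.02900
  = ln(2.690) / 0.02900 = 0.9895 / 0.02900 = 34.12 h

34 h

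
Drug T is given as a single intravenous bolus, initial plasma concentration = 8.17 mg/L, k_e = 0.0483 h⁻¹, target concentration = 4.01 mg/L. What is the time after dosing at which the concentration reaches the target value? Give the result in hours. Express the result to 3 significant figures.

14.7 h

t = ln(C₀ / C) / k = ln(8.170 / 4.01) / 0.04830
  = ln(2.037) / 0.04830 = 0.7115 / 0.04830 = 14.73 h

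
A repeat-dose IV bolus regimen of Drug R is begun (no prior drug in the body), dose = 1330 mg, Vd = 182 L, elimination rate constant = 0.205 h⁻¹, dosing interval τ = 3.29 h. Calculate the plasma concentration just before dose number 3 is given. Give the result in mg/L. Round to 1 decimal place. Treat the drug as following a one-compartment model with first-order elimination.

5.6 mg/L

C₀ per dose = Dose / Vd = 1330 / 182 = 7.308 mg/L
Fraction remaining after one interval: r = e^(−kτ) = e^(−0.2050 × 3.29) = 0.5094
Before dose 3, 2 doses have been given (aged 1τ, 2τ).
C_trough = C₀ × (r + r²) = 7.308 × (0.5094 + 0.2595) = 5.619 mg/L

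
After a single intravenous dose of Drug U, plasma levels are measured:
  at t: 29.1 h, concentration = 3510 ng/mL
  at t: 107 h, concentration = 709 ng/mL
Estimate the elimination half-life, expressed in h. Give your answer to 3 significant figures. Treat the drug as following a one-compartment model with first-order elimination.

k = ln(C₁/C₂) / (t₂ − t₁) = ln(3510/709) / (107 − 29.1)
  = 1.600 / 77.90 = 0.02054 h⁻¹
t½ = ln2 / k = 0.693147 / 0.02054 = 33.75 h

33.8 h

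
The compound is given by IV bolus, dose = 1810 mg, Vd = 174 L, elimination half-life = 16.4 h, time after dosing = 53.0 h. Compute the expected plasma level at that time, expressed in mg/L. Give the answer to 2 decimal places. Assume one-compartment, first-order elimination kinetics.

1.11 mg/L

C₀ = Dose / Vd = 1810 / 174 = 10.40 mg/L
k = ln2 / t½ = 0.693147 / 16.4 = 0.04227 h⁻¹
C = C₀ · e^(−k·t) = 10.40 × e^(−0.04227 × 53.0)
  = 10.40 × 0.1064 = 1.107 mg/L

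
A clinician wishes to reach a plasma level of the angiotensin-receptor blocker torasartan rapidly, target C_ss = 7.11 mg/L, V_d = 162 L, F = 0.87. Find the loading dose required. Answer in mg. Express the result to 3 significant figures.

1320 mg

LD = Css × Vd / F = 7.11 × 162 / 0.87 = 1324 mg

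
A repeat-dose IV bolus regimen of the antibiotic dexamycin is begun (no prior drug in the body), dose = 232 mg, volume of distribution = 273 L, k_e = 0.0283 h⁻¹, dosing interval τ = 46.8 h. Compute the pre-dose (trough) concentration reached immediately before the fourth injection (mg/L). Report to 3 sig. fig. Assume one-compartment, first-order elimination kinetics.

0.302 mg/L

C₀ per dose = Dose / Vd = 232 / 273 = 0.8498 mg/L
Fraction remaining after one interval: r = e^(−kτ) = e^(−0.02830 × 46.8) = 0.2660
Before dose 4, 3 doses have been given (aged 1τ, 2τ, 3τ).
C_trough = C₀ × (r + r² + … + r^3) = C₀ × r(1−r^3)/(1−r)
        = 0.8498 × 0.2660 × (1 − 0.01882) / (1 − 0.2660) = 0.3022 mg/L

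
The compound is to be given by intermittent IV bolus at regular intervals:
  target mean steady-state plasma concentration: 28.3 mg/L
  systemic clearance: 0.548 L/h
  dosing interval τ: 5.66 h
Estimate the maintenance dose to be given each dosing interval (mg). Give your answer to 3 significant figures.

At steady state, Dose/τ = Css × CL.
Dose = Css × CL × τ = 28.3 × 0.5480 × 5.66 = 87.78 mg

87.8 mg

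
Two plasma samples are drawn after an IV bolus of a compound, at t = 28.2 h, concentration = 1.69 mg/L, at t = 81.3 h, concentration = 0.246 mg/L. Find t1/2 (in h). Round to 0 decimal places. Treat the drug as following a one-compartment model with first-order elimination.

19 h

k = ln(C₁/C₂) / (t₂ − t₁) = ln(1.69/0.246) / (81.3 − 28.2)
  = 1.927 / 53.10 = 0.03629 h⁻¹
t½ = ln2 / k = 0.693147 / 0.03629 = 19.10 h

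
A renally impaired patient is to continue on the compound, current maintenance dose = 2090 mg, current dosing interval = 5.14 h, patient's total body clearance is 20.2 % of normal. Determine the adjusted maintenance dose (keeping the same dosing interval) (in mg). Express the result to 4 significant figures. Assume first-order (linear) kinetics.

To keep the same average steady-state level, dosing rate must scale with clearance.
CL ratio = 20.2 / 100 = 0.2020
New dose (same interval) = 2090 × 0.2020 = 422.2 mg

422.2 mg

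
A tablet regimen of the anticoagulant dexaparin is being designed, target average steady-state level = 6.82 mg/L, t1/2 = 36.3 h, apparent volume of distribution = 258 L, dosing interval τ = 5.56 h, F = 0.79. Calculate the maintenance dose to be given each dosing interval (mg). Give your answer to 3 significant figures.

236 mg

k = ln2 / t½ = 0.693147 / 36.3 = 0.01909 h⁻¹
CL = k × Vd = 0.01909 × 258 = 4.925 L/h
At steady state, F × (Dose/τ) = Css × CL.
Dose = Css × CL × τ / F = 6.82 × 4.925 × 5.56 / 0.79 = 236.4 mg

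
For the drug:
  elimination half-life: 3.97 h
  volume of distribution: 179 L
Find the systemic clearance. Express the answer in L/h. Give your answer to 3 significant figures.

k = ln2 / t½ = 0.693147 / 3.97 = 0.1746 h⁻¹
CL = k × Vd = 0.1746 × 179 = 31.25 L/h

31.3 L/h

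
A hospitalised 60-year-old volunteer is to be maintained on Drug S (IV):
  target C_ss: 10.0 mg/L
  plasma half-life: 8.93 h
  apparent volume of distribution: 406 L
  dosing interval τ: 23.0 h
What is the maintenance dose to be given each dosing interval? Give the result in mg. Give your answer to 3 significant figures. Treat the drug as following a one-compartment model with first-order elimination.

k = ln2 / t½ = 0.693147 / 8.93 = 0.07762 h⁻¹
CL = k × Vd = 0.07762 × 406 = 31.51 L/h
At steady state, Dose/τ = Css × CL.
Dose = Css × CL × τ = 10.0 × 31.51 × 23.0 = 7247 mg

7250 mg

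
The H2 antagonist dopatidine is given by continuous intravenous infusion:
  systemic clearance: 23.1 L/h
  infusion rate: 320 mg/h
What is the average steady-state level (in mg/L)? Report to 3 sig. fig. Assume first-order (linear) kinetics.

At steady state Css = R₀ / CL = 320 / 23.10 = 13.85 mg/L

13.9 mg/L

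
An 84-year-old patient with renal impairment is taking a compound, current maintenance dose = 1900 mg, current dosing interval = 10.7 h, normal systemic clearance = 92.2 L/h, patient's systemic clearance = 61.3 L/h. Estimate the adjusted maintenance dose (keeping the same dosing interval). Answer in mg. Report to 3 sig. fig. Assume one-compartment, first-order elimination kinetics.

To keep the same average steady-state level, dosing rate must scale with clearance.
CL ratio = 61.3 / 92.2 = 0.6649
New dose (same interval) = 1900 × 0.6649 = 1263 mg

1260 mg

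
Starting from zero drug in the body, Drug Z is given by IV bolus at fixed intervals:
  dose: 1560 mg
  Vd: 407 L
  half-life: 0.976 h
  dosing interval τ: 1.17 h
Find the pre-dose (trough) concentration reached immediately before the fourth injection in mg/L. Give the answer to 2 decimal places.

C₀ per dose = Dose / Vd = 1560 / 407 = 3.833 mg/L
k = ln2 / t½ = 0.693147 / 0.976 = 0.7102 h⁻¹
Fraction remaining after one interval: r = e^(−kτ) = e^(−0.7102 × 1.17) = 0.4356
Before dose 4, 3 doses have been given (aged 1τ, 2τ, 3τ).
C_trough = C₀ × (r + r² + … + r^3) = C₀ × r(1−r^3)/(1−r)
        = 3.833 × 0.4356 × (1 − 0.08265) / (1 − 0.4356) = 2.714 mg/L

2.71 mg/L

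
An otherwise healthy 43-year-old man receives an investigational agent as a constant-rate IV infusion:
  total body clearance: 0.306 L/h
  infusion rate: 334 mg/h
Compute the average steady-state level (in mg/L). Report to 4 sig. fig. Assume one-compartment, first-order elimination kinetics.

At steady state Css = R₀ / CL = 334 / 0.3060 = 1092 mg/L

1092 mg/L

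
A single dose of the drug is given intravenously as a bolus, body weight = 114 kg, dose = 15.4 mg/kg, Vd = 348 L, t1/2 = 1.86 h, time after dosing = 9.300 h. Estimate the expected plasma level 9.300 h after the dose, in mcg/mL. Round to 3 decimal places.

0.158 mcg/mL

Total dose = 15.4 × 114 = 1756 mg
C₀ = Dose / Vd = 1756 / 348 = 5.046 mg/L
k = ln2 / t½ = 0.693147 / 1.86 = 0.3727 h⁻¹
t / t½ = 9.300 / 1.86 = 5 half-lives
C = C₀ × (1/2)^5 = 5.046 × 0.03125 = 0.1577 mg/L
(0.1577 mg/L = 0.1577 mcg/mL)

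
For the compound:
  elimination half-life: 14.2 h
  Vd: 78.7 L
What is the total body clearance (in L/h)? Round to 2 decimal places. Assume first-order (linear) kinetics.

3.84 L/h

k = ln2 / t½ = 0.693147 / 14.2 = 0.04881 h⁻¹
CL = k × Vd = 0.04881 × 78.7 = 3.841 L/h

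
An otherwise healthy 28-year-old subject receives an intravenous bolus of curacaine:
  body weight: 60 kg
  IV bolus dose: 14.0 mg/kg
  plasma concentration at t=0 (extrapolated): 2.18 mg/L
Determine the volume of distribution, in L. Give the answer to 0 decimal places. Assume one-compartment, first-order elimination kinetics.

385 L

Dose = 14.0 × 60 = 840.0 mg
Vd = Dose / C₀ = 840.0 / 2.18 = 385.3 L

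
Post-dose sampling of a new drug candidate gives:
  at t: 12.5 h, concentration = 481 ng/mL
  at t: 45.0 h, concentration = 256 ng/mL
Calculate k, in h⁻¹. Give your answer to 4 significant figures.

k = ln(C₁/C₂) / (t₂ − t₁) = ln(481/256) / (45.0 − 12.5)
  = 0.6307 / 32.50 = 0.01941 h⁻¹

0.01941 h⁻¹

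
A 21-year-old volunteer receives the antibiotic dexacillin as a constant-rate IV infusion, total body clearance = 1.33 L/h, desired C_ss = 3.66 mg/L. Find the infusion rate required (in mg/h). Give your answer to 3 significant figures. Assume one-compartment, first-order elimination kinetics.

4.87 mg/h

At steady state, infusion rate R₀ = Css × CL = 3.66 × 1.330 = 4.868 mg/h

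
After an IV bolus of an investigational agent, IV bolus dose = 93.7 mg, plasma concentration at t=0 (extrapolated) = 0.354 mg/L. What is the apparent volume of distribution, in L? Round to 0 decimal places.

265 L

Vd = Dose / C₀ = 93.70 / 0.354 = 264.7 L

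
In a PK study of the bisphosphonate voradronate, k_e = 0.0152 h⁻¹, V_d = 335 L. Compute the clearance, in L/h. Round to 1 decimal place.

CL = k × Vd = 0.0152 × 335 = 5.092 L/h

5.1 L/h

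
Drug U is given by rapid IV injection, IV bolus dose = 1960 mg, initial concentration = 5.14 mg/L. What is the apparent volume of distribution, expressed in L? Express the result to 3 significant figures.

Vd = Dose / C₀ = 1960 / 5.14 = 381.3 L

381 L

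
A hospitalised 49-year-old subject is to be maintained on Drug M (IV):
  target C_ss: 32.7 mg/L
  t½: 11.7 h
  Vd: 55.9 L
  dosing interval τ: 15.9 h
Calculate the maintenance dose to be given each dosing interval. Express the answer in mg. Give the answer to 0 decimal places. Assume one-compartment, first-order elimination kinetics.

1722 mg

k = ln2 / t½ = 0.693147 / 11.7 = 0.05924 h⁻¹
CL = k × Vd = 0.05924 × 55.9 = 3.312 L/h
At steady state, Dose/τ = Css × CL.
Dose = Css × CL × τ = 32.7 × 3.312 × 15.9 = 1722 mg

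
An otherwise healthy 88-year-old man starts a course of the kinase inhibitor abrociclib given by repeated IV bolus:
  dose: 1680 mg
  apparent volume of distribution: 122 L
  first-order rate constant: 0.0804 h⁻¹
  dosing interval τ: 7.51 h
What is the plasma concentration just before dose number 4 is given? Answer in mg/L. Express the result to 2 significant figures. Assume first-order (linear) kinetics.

C₀ per dose = Dose / Vd = 1680 / 122 = 13.77 mg/L
Fraction remaining after one interval: r = e^(−kτ) = e^(−0.08040 × 7.51) = 0.5467
Before dose 4, 3 doses have been given (aged 1τ, 2τ, 3τ).
C_trough = C₀ × (r + r² + … + r^3) = C₀ × r(1−r^3)/(1−r)
        = 13.77 × 0.5467 × (1 − 0.1634) / (1 − 0.5467) = 13.89 mg/L

14 mg/L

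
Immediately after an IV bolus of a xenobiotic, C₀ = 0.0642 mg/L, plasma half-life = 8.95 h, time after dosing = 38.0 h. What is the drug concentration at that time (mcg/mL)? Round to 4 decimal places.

0.0034 mcg/mL

k = ln2 / t½ = 0.693147 / 8.95 = 0.07745 h⁻¹
C = C₀ · e^(−k·t) = 0.06420 × e^(−0.07745 × 38.0)
  = 0.06420 × 0.05270 = 0.003383 mg/L
(0.003383 mg/L = 0.003383 mcg/mL)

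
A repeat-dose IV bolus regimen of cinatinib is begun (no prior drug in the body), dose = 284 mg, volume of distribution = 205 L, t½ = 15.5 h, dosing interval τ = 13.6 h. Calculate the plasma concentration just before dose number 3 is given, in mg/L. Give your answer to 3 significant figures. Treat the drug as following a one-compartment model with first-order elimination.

C₀ per dose = Dose / Vd = 284 / 205 = 1.385 mg/L
k = ln2 / t½ = 0.693147 / 15.5 = 0.04472 h⁻¹
Fraction remaining after one interval: r = e^(−kτ) = e^(−0.04472 × 13.6) = 0.5443
Before dose 3, 2 doses have been given (aged 1τ, 2τ).
C_trough = C₀ × (r + r²) = 1.385 × (0.5443 + 0.2963) = 1.164 mg/L

1.16 mg/L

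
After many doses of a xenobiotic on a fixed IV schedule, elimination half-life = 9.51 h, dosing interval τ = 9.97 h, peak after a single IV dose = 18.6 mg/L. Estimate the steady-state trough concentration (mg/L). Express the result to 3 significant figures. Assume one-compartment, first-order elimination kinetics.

k = ln2 / t½ = 0.693147 / 9.51 = 0.07289 h⁻¹
e^(−kτ) = e^(−0.07289 × 9.97) = 0.4835
Accumulation ratio R = 1 / (1 − e^(−kτ)) = 1 / (1 − 0.4835) = 1.936
Steady-state trough = C₀ × R × e^(−kτ) = 18.6 × 1.936 × 0.4835 = 17.41 mg/L

17.4 mg/L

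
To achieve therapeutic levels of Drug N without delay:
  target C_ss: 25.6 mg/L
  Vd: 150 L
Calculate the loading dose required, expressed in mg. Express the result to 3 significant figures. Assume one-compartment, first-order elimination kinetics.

LD = Css × Vd = 25.6 × 150 = 3840 mg

3840 mg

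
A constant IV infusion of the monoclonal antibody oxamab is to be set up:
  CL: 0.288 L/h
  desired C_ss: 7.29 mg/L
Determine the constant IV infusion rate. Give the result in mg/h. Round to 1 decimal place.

2.1 mg/h

At steady state, infusion rate R₀ = Css × CL = 7.29 × 0.2880 = 2.100 mg/h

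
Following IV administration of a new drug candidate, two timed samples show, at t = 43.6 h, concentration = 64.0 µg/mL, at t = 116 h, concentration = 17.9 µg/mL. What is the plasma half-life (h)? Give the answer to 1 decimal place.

k = ln(C₁/C₂) / (t₂ − t₁) = ln(64.0/17.9) / (116 − 43.6)
  = 1.274 / 72.40 = 0.01760 h⁻¹
t½ = ln2 / k = 0.693147 / 0.01760 = 39.38 h

39.4 h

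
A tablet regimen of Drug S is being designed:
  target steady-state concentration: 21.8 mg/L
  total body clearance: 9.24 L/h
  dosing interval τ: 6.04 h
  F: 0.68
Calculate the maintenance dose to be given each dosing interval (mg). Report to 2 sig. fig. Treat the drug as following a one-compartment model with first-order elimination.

At steady state, F × (Dose/τ) = Css × CL.
Dose = Css × CL × τ / F = 21.8 × 9.240 × 6.04 / 0.68 = 1789 mg

1800 mg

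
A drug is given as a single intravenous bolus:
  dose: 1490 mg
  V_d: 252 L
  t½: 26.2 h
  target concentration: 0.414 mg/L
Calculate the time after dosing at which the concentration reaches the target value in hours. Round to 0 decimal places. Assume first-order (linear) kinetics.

101 h

C₀ = Dose / Vd = 1490 / 252 = 5.913 mg/L
k = ln2 / t½ = 0.693147 / 26.2 = 0.02646 h⁻¹
t = ln(C₀ / C) / k = ln(5.913 / 0.414) / 0.02646
  = ln(14.28) / 0.02646 = 2.659 / 0.02646 = 100.5 h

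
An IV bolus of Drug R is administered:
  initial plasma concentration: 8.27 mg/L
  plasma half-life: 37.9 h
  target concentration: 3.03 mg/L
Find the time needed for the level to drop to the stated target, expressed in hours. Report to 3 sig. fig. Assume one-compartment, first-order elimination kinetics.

54.9 h

k = ln2 / t½ = 0.693147 / 37.9 = 0.01829 h⁻¹
t = ln(C₀ / C) / k = ln(8.270 / 3.03) / 0.01829
  = ln(2.729) / 0.01829 = 1.004 / 0.01829 = 54.89 h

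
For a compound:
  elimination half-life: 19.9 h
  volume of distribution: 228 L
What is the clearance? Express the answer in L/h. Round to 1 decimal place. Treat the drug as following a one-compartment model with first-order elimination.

k = ln2 / t½ = 0.693147 / 19.9 = 0.03483 h⁻¹
CL = k × Vd = 0.03483 × 228 = 7.941 L/h

7.9 L/h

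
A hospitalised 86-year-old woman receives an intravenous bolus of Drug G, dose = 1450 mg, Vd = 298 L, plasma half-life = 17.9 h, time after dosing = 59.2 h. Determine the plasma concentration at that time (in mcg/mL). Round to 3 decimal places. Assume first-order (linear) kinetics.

0.492 mcg/mL

C₀ = Dose / Vd = 1450 / 298 = 4.866 mg/L
k = ln2 / t½ = 0.693147 / 17.9 = 0.03872 h⁻¹
C = C₀ · e^(−k·t) = 4.866 × e^(−0.03872 × 59.2)
  = 4.866 × 0.1010 = 0.4915 mg/L
(0.4915 mg/L = 0.4915 mcg/mL)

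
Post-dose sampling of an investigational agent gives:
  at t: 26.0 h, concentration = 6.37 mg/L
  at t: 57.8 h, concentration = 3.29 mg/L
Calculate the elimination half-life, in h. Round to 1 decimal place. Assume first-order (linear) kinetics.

33.4 h

k = ln(C₁/C₂) / (t₂ − t₁) = ln(6.37/3.29) / (57.8 − 26.0)
  = 0.6607 / 31.80 = 0.02078 h⁻¹
t½ = ln2 / k = 0.693147 / 0.02078 = 33.36 h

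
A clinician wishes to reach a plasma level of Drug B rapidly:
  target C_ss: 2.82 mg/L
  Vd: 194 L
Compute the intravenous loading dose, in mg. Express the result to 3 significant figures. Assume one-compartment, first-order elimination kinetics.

LD = Css × Vd = 2.82 × 194 = 547.1 mg

547 mg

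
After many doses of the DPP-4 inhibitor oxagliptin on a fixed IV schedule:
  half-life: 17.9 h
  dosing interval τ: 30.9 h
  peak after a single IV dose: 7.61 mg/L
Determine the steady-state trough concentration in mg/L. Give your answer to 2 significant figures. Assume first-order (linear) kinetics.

3.3 mg/L

k = ln2 / t½ = 0.693147 / 17.9 = 0.03872 h⁻¹
e^(−kτ) = e^(−0.03872 × 30.9) = 0.3023
Accumulation ratio R = 1 / (1 − e^(−kτ)) = 1 / (1 − 0.3023) = 1.433
Steady-state trough = C₀ × R × e^(−kτ) = 7.61 × 1.433 × 0.3023 = 3.297 mg/L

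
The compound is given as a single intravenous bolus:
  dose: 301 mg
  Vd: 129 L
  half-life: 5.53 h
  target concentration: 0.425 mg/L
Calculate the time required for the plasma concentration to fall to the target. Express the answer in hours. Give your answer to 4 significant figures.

13.59 h

C₀ = Dose / Vd = 301.0 / 129 = 2.333 mg/L
k = ln2 / t½ = 0.693147 / 5.53 = 0.1253 h⁻¹
t = ln(C₀ / C) / k = ln(2.333 / 0.425) / 0.1253
  = ln(5.489) / 0.1253 = 1.703 / 0.1253 = 13.59 h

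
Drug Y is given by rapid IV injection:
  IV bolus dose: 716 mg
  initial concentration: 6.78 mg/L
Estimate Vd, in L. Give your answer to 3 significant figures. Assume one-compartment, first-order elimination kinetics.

Vd = Dose / C₀ = 716.0 / 6.78 = 105.6 L

106 L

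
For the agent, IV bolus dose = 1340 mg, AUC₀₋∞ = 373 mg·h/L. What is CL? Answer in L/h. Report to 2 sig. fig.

CL = Dose / AUC = 1340 / 373 = 3.592 L/h

3.6 L/h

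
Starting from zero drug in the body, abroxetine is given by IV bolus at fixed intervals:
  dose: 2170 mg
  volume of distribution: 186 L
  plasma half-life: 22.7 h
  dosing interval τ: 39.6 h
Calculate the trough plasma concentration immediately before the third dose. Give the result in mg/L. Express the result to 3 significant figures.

C₀ per dose = Dose / Vd = 2170 / 186 = 11.67 mg/L
k = ln2 / t½ = 0.693147 / 22.7 = 0.03054 h⁻¹
Fraction remaining after one interval: r = e^(−kτ) = e^(−0.03054 × 39.6) = 0.2984
Before dose 3, 2 doses have been given (aged 1τ, 2τ).
C_trough = C₀ × (r + r²) = 11.67 × (0.2984 + 0.08904) = 4.521 mg/L

4.52 mg/L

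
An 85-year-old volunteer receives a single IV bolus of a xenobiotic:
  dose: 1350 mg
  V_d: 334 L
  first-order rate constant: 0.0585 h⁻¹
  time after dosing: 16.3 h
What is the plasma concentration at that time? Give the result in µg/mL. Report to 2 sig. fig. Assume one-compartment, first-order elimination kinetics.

C₀ = Dose / Vd = 1350 / 334 = 4.042 mg/L
C = C₀ · e^(−k·t) = 4.042 × e^(−0.05850 × 16.3)
  = 4.042 × 0.3854 = 1.558 mg/L
(1.558 mg/L = 1.558 µg/mL)

1.6 µg/mL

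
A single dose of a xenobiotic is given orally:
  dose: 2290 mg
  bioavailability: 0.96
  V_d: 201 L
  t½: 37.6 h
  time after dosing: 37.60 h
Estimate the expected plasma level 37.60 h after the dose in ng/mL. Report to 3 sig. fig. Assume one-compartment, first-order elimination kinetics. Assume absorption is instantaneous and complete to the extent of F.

5470 ng/mL

Amount reaching circulation = F × Dose = 0.96 × 2290 = 2198 mg
C₀ = F·Dose / Vd = 2198 / 201 = 10.94 mg/L
k = ln2 / t½ = 0.693147 / 37.6 = 0.01843 h⁻¹
t / t½ = 37.60 / 37.6 = 1 half-lives
C = C₀ × (1/2)^1 = 10.94 × 0.5000 = 5.470 mg/L
Convert: 5.470 mg/L × 1000 = 5470 ng/mL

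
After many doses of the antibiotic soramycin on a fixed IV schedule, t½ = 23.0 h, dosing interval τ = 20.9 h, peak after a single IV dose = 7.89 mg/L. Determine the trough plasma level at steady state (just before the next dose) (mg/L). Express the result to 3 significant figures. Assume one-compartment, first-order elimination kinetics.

8.99 mg/L

k = ln2 / t½ = 0.693147 / 23.0 = 0.03014 h⁻¹
e^(−kτ) = e^(−0.03014 × 20.9) = 0.5326
Accumulation ratio R = 1 / (1 − e^(−kτ)) = 1 / (1 − 0.5326) = 2.139
Steady-state trough = C₀ × R × e^(−kτ) = 7.89 × 2.139 × 0.5326 = 8.989 mg/L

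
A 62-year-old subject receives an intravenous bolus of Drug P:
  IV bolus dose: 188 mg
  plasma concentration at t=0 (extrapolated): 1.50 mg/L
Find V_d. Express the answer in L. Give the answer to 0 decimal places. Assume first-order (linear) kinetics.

125 L

Vd = Dose / C₀ = 188.0 / 1.50 = 125.3 L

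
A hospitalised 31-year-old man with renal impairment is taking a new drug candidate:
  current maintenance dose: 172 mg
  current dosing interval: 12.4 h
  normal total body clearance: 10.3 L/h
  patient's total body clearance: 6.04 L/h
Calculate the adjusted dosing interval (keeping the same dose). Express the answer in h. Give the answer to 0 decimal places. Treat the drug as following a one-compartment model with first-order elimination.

To keep the same average steady-state level, dosing rate must scale with clearance.
CL ratio = 6.04 / 10.3 = 0.5864
New interval (same dose) = 12.4 / 0.5864 = 21.15 h

21 h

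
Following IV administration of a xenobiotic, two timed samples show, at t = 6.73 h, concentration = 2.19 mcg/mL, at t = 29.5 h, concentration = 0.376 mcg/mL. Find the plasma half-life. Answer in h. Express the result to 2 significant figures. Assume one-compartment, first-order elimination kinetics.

9.0 h

k = ln(C₁/C₂) / (t₂ − t₁) = ln(2.19/0.376) / (29.5 − 6.73)
  = 1.762 / 22.77 = 0.07738 h⁻¹
t½ = ln2 / k = 0.693147 / 0.07738 = 8.958 h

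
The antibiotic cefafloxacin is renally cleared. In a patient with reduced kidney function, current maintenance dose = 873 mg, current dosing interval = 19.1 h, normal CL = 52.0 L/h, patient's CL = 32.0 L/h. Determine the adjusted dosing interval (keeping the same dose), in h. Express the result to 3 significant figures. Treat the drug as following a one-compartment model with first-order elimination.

To keep the same average steady-state level, dosing rate must scale with clearance.
CL ratio = 32.0 / 52.0 = 0.6154
New interval (same dose) = 19.1 / 0.6154 = 31.04 h

31.0 h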